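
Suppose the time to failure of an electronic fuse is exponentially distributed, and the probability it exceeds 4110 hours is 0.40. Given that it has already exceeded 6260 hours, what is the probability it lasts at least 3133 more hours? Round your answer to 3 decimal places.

From e^(−λ·4110) = 0.40, λ = −ln(0.40)/4110 = 0.000222942.
Memoryless: P(X > 6260+3133 | X > 6260) = P(X > 3133) = e^(−0.000222942·3133) ≈ 0.497.

0.497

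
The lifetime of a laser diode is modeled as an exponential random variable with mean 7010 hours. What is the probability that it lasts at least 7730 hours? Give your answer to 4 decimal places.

0.3320

The rate is λ = 1/7010 = 0.000142653 per hour.
P(X > 7730) = e^(−λ·7730) = e^(−1.1027) ≈ 0.3320.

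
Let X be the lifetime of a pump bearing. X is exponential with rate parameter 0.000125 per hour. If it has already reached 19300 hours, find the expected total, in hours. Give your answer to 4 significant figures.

By memorylessness, E[X | X > 19300] = 19300 + 1/λ = 19300 + 8000 = 27300 hours.

27300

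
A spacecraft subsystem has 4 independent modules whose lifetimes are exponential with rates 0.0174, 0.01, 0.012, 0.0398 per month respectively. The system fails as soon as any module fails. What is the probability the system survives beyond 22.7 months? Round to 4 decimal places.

0.1657

The time to first failure is exponential with rate Σλ = 0.0174 + 0.01 + 0.012 + 0.0398 = 0.0792.
P(min > 22.7) = e^(−0.0792·22.7) = e^(−1.7978) ≈ 0.1657.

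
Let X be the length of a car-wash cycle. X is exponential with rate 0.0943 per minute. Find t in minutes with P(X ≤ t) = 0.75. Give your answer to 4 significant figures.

Set 1 − e^(−λt) = 0.75, so t = −ln(0.25)/λ = 1.3863/0.0943 ≈ 14.7009 minutes.

14.70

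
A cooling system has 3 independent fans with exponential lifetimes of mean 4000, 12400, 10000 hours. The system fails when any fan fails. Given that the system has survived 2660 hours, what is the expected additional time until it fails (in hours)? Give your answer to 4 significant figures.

First-failure rate Σλ = 1/4000 + 1/12400 + 1/10000 = 0.000430645.
By memorylessness the expected residual is 1/Σλ = 2322.1 hours, regardless of the 2660 already elapsed.

2322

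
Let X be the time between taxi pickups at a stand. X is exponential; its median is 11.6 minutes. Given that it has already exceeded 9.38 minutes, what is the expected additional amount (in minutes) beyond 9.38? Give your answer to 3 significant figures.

For an exponential, median = ln(2)/λ, so λ = ln 2 / 11.6 = 0.0597541 per minute.
By memorylessness, the remaining amount past any threshold is again Exp(λ) with mean 1/λ = 16.7353 minutes.

16.7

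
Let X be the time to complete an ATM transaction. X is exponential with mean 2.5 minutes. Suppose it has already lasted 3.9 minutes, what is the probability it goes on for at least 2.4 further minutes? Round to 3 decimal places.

The rate is λ = 1/2.5 = 0.4 per minute.
The exponential is memoryless, so the remaining time is again Exp(λ): the condition X > 3.9 is irrelevant.
P(X > 2.4) = e^(−0.96) ≈ 0.383.

0.383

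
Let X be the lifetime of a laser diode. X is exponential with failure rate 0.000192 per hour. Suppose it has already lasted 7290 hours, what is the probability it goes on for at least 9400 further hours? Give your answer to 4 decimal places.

0.1645

By the memoryless property, P(X > 7290+9400 | X > 7290) = P(X > 9400).
P(X > 9400) = e^(−1.8048) ≈ 0.1645.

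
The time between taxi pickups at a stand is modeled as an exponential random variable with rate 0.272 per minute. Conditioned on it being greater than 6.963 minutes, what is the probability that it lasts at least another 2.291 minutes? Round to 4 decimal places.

The exponential is memoryless, so the remaining time is again Exp(λ): the condition X > 6.963 is irrelevant.
P(X > 2.291) = e^(−0.62315) ≈ 0.5363.

0.5363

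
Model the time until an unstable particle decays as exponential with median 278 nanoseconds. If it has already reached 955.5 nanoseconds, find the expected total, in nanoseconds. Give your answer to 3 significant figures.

For an exponential, median = ln(2)/λ, so λ = ln 2 / 278 = 0.00249334 per nanosecond.
By memorylessness, E[X | X > 955.5] = 955.5 + 1/λ = 955.5 + 401.069 = 1356.57 nanoseconds.

1360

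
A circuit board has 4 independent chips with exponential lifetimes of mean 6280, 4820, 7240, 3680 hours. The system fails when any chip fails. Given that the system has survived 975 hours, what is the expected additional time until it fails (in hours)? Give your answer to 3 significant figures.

1290

First-failure rate Σλ = 1/6280 + 1/4820 + 1/7240 + 1/3680 = 0.000776565.
By memorylessness the expected residual is 1/Σλ = 1287.72 hours, regardless of the 975 already elapsed.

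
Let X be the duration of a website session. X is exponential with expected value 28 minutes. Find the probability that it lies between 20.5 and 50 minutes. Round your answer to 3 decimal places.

The rate is λ = 1/28 = 0.0357143 per minute.
P(20.5 < X < 50) = e^(−λ·20.5) − e^(−λ·50) = 0.48088 − 0.16768 ≈ 0.313.

0.313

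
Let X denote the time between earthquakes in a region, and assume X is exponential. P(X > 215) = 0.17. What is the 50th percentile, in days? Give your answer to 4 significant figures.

84.10

e^(−λ·215) = 0.17 ⇒ λ = −ln(0.17)/215 = 0.00824166.
50th percentile: 1 − e^(−λt) = 0.5, t = −ln(0.5)/λ = 84.1029 days.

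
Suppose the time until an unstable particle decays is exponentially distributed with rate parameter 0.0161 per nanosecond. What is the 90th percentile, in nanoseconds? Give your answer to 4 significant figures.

143.0

Set 1 − e^(−λt) = 0.9, so t = −ln(0.1)/λ = 2.3026/0.0161 ≈ 143.018 nanoseconds.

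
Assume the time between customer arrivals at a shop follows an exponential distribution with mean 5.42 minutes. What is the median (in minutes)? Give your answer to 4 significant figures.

3.757

The rate is λ = 1/5.42 = 0.184502 per minute.
Set 1 − e^(−λt) = 0.5, so t = −ln(0.5)/λ = 0.69315/0.184502 ≈ 3.75686 minutes.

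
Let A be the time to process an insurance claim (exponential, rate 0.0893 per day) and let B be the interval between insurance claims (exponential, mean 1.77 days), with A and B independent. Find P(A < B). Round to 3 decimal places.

0.136

λ_1 = 0.0893, λ_2 = 1/1.77 = 0.564972.
For independent exponentials, P(A < B) = λ_1/(λ_1+λ_2) = 0.0893/0.654272 ≈ 0.136.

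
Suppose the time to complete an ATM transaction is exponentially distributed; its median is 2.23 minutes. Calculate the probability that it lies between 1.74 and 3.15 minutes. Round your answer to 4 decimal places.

For an exponential, median = ln(2)/λ, so λ = ln 2 / 2.23 = 0.310828 per minute.
P(1.74 < X < 3.15) = e^(−λ·1.74) − e^(−λ·3.15) = 0.58226 − 0.37565 ≈ 0.2066.

0.2066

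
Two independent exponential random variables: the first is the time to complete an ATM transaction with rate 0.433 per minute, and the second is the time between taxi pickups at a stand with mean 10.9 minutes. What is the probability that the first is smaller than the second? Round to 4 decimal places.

λ_1 = 0.433, λ_2 = 1/10.9 = 0.0917431.
For independent exponentials, P(the first < the second) = λ_1/(λ_1+λ_2) = 0.433/0.524743 ≈ 0.8252.

0.8252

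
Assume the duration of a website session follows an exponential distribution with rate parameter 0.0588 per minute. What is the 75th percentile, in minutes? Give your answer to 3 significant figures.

Set 1 − e^(−λt) = 0.75, so t = −ln(0.25)/λ = 1.3863/0.0588 ≈ 23.5764 minutes.

23.6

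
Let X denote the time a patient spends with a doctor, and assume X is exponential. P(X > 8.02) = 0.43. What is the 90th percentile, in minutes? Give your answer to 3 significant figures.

21.9

e^(−λ·8.02) = 0.43 ⇒ λ = −ln(0.43)/8.02 = 0.105233.
90th percentile: 1 − e^(−λt) = 0.9, t = −ln(0.1)/λ = 21.8808 minutes.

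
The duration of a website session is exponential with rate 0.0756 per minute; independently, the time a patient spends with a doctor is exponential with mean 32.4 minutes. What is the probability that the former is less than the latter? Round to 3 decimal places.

λ_1 = 0.0756, λ_2 = 1/32.4 = 0.0308642.
For independent exponentials, P(the former < the latter) = λ_1/(λ_1+λ_2) = 0.0756/0.106464 ≈ 0.710.

0.710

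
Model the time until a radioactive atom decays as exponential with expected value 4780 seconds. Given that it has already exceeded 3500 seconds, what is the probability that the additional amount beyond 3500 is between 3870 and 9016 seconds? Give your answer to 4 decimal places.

The rate is λ = 1/4780 = 0.000209205 per second.
Memoryless: the residual past 3500 is again Exp(λ).
P(3870 < residual < 9016) = e^(−λ·3870) − e^(−λ·9016) = 0.44503 − 0.15165 ≈ 0.2934.

0.2934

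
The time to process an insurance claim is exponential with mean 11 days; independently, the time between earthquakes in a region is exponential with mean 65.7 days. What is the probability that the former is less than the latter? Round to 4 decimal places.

0.8566

λ_1 = 1/11 = 0.0909091, λ_2 = 1/65.7 = 0.0152207.
For independent exponentials, P(the former < the latter) = λ_1/(λ_1+λ_2) = 0.0909091/0.10613 ≈ 0.8566.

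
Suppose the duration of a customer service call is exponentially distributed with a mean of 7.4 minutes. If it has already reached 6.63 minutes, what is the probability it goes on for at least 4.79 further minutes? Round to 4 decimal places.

0.5235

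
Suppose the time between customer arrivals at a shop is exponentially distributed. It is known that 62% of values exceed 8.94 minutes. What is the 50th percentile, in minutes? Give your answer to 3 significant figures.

e^(−λ·8.94) = 0.62 ⇒ λ = −ln(0.62)/8.94 = 0.0534716.
50th percentile: 1 − e^(−λt) = 0.5, t = −ln(0.5)/λ = 12.9629 minutes.

13.0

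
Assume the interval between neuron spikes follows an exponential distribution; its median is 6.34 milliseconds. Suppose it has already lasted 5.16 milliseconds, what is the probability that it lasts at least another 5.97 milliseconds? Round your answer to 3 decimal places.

0.521

For an exponential, median = ln(2)/λ, so λ = ln 2 / 6.34 = 0.109329 per millisecond.
P(X > s+t | X > s) = e^(−λ(s+t))/e^(−λs) = e^(−λt), independent of s = 5.16.
P(X > 5.97) = e^(−0.6527) ≈ 0.521.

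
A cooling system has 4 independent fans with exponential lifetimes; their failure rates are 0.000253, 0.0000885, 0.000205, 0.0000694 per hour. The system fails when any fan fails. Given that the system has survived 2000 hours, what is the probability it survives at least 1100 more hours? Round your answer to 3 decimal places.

0.508

Time to first failure ~ Exp(Σλ) with Σλ = 0.0006159.
By memorylessness, P(T > 2000+1100 | T > 2000) = P(T > 1100) = e^(−0.0006159·1100) ≈ 0.508.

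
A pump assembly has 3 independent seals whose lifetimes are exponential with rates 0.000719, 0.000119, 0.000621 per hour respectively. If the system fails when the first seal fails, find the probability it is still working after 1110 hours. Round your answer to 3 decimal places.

0.198

The time to first failure is exponential with rate Σλ = 0.000719 + 0.000119 + 0.000621 = 0.001459.
P(min > 1110) = e^(−0.001459·1110) = e^(−1.6195) ≈ 0.198.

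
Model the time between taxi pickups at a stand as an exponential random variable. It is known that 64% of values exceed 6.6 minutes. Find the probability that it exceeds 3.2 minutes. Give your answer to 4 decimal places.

e^(−λ·6.6) = 0.64 ⇒ λ = −ln(0.64)/6.6 = 0.0676193.
P(X > 3.2) = e^(−0.0676193·3.2) = e^(−0.21638) ≈ 0.8054.

0.8054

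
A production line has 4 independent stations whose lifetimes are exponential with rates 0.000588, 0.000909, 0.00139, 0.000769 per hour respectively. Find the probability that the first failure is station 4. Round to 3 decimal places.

The time to first failure is exponential with rate Σλ = 0.000588 + 0.000909 + 0.00139 + 0.000769 = 0.003656.
P(station 4 first) = λ_4/Σλ = 0.000769/0.003656 ≈ 0.210.

0.210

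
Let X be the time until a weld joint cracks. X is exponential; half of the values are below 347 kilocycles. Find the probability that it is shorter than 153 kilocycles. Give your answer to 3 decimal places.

For an exponential, median = ln(2)/λ, so λ = ln 2 / 347 = 0.00199754 per kilocycle.
P(X ≤ 153) = 1 − e^(−λ·153) = 1 − e^(−0.30562) ≈ 0.263.

0.263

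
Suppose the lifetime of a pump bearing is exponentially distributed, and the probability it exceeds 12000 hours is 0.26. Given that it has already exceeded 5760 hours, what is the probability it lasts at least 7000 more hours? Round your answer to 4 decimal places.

From e^(−λ·12000) = 0.26, λ = −ln(0.26)/12000 = 0.000112256.
Memoryless: P(X > 5760+7000 | X > 5760) = P(X > 7000) = e^(−0.000112256·7000) ≈ 0.4558.

0.4558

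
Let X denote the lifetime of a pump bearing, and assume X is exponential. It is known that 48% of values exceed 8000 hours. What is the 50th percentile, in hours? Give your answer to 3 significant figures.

7560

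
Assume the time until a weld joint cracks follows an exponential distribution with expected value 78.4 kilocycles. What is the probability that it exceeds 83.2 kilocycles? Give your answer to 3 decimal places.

0.346

The rate is λ = 1/78.4 = 0.0127551 per kilocycle.
P(X > 83.2) = e^(−λ·83.2) = e^(−1.0612) ≈ 0.346.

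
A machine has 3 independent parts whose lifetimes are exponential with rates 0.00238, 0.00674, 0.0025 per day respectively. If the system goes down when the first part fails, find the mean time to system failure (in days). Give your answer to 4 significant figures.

The time to first failure is exponential with rate Σλ = 0.00238 + 0.00674 + 0.0025 = 0.01162.
E[min] = 1/Σλ = 1/0.01162 = 86.0585 days.

86.06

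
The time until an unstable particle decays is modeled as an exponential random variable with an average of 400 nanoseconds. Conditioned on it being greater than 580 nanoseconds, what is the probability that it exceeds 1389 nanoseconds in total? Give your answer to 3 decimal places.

0.132

The rate is λ = 1/400 = 0.0025 per nanosecond.
P(X > s+t | X > s) = e^(−λ(s+t))/e^(−λs) = e^(−λt), independent of s = 580.
P(X > 809) = e^(−2.0225) ≈ 0.132.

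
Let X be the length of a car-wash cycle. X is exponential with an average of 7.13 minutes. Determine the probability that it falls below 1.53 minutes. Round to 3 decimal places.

The rate is λ = 1/7.13 = 0.140252 per minute.
P(X ≤ 1.53) = 1 − e^(−λ·1.53) = 1 − e^(−0.21459) ≈ 0.193.

0.193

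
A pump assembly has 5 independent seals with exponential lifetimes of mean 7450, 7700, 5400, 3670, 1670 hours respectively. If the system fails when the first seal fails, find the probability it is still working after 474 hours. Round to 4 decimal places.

0.5348

The first failure time is exponential with rate Σλ_i = 1/7450 + 1/7700 + 1/5400 + 1/3670 + 1/1670 = 0.00132057 per hour.
P(min > 474) = e^(−0.00132057·474) = e^(−0.62595) ≈ 0.5348.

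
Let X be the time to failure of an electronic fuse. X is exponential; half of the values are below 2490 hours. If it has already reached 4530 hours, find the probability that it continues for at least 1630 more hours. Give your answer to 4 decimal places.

For an exponential, median = ln(2)/λ, so λ = ln 2 / 2490 = 0.000278372 per hour.
By the memoryless property, P(X > 4530+1630 | X > 4530) = P(X > 1630).
P(X > 1630) = e^(−0.45375) ≈ 0.6352.

0.6352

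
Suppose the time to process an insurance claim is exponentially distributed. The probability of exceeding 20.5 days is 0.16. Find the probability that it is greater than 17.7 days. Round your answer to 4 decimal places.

e^(−λ·20.5) = 0.16 ⇒ λ = −ln(0.16)/20.5 = 0.0893942.
P(X > 17.7) = e^(−0.0893942·17.7) = e^(−1.5823) ≈ 0.2055.

0.2055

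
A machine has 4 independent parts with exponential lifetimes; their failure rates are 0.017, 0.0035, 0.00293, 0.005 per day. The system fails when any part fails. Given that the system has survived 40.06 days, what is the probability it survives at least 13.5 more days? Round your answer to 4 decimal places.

0.6813

Time to first failure ~ Exp(Σλ) with Σλ = 0.02843.
By memorylessness, P(T > 40.06+13.5 | T > 40.06) = P(T > 13.5) = e^(−0.02843·13.5) ≈ 0.6813.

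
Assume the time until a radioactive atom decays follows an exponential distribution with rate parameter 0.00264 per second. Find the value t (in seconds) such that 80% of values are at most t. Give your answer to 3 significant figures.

610

Set 1 − e^(−λt) = 0.8, so t = −ln(0.2)/λ = 1.6094/0.00264 ≈ 609.636 seconds.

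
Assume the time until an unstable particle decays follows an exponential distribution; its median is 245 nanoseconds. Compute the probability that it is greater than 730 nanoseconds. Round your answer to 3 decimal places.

For an exponential, median = ln(2)/λ, so λ = ln 2 / 245 = 0.00282917 per nanosecond.
P(X > 730) = e^(−λ·730) = e^(−2.0653) ≈ 0.127.

0.127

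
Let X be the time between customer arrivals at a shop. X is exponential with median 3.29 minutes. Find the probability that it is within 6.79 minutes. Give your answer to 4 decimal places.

For an exponential, median = ln(2)/λ, so λ = ln 2 / 3.29 = 0.210683 per minute.
P(X ≤ 6.79) = 1 − e^(−λ·6.79) = 1 − e^(−1.4305) ≈ 0.7608.

0.7608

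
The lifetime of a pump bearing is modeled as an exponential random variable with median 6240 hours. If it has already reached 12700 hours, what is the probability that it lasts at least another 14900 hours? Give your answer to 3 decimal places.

0.191

For an exponential, median = ln(2)/λ, so λ = ln 2 / 6240 = 0.000111081 per hour.
P(X > s+t | X > s) = e^(−λ(s+t))/e^(−λs) = e^(−λt), independent of s = 12700.
P(X > 14900) = e^(−1.6551) ≈ 0.191.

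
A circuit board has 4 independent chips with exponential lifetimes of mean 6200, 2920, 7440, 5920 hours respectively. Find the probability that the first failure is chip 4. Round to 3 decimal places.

0.209

Rates: λ_i = 1/mean_i → 0.00016129, 0.000342466, 0.000134409, 0.000168919; Σλ = 0.000807084.
P(chip 4 first) = λ_4/Σλ = 0.000168919/0.000807084 ≈ 0.209.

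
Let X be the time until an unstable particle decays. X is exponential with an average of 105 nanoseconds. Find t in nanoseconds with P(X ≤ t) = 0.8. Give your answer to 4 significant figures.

The rate is λ = 1/105 = 0.00952381 per nanosecond.
Set 1 − e^(−λt) = 0.8, so t = −ln(0.2)/λ = 1.6094/0.00952381 ≈ 168.991 nanoseconds.

169.0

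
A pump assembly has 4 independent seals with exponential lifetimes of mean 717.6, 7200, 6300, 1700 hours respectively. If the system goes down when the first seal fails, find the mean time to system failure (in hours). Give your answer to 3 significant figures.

439

The first failure time is exponential with rate Σλ_i = 1/717.6 + 1/7200 + 1/6300 + 1/1700 = 0.00227939 per hour.
E[min] = 1/Σλ = 1/0.00227939 = 438.714 hours.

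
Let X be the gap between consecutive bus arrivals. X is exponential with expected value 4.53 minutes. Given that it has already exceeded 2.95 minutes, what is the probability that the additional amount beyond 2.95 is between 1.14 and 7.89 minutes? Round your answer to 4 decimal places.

0.6023

The rate is λ = 1/4.53 = 0.220751 per minute.
Memoryless: the residual past 2.95 is again Exp(λ).
P(1.14 < residual < 7.89) = e^(−λ·1.14) − e^(−λ·7.89) = 0.77751 − 0.17522 ≈ 0.6023.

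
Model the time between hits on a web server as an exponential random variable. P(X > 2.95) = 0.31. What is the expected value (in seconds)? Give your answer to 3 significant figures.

2.52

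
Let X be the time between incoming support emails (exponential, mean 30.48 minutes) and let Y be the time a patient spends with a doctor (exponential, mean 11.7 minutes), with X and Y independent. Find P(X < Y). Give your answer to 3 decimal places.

0.277

λ_1 = 1/30.48 = 0.0328084, λ_2 = 1/11.7 = 0.0854701.
For independent exponentials, P(X < Y) = λ_1/(λ_1+λ_2) = 0.0328084/0.118278 ≈ 0.277.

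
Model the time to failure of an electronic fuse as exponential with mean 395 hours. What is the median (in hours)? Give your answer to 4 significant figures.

273.8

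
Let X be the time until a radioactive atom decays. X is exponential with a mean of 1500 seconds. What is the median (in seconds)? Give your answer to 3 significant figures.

1040

The rate is λ = 1/1500 = 0.000666667 per second.
Set 1 − e^(−λt) = 0.5, so t = −ln(0.5)/λ = 0.69315/0.000666667 ≈ 1039.72 seconds.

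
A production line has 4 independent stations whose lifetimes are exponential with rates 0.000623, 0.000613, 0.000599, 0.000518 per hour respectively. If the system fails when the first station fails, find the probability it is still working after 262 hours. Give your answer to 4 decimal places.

The time to first failure is exponential with rate Σλ = 0.000623 + 0.000613 + 0.000599 + 0.000518 = 0.002353.
P(min > 262) = e^(−0.002353·262) = e^(−0.61649) ≈ 0.5398.

0.5398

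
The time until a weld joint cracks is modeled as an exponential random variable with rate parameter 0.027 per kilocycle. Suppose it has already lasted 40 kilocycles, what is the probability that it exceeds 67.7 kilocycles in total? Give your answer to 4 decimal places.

P(X > s+t | X > s) = e^(−λ(s+t))/e^(−λs) = e^(−λt), independent of s = 40.
P(X > 27.7) = e^(−0.7479) ≈ 0.4734.

0.4734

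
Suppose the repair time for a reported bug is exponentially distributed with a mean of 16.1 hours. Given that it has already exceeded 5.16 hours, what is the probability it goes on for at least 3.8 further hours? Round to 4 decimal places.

0.7898

The rate is λ = 1/16.1 = 0.0621118 per hour.
P(X > s+t | X > s) = e^(−λ(s+t))/e^(−λs) = e^(−λt), independent of s = 5.16.
P(X > 3.8) = e^(−0.23602) ≈ 0.7898.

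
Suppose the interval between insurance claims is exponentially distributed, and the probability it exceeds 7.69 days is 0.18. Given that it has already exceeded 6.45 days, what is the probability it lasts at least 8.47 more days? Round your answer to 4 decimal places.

0.1513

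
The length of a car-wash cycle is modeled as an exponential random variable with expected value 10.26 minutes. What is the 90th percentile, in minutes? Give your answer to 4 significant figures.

The rate is λ = 1/10.26 = 0.0974659 per minute.
Set 1 − e^(−λt) = 0.9, so t = −ln(0.1)/λ = 2.3026/0.0974659 ≈ 23.6245 minutes.

23.62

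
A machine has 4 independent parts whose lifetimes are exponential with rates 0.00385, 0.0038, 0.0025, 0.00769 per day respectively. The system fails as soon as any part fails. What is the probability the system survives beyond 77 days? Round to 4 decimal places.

The time to first failure is exponential with rate Σλ = 0.00385 + 0.0038 + 0.0025 + 0.00769 = 0.01784.
P(min > 77) = e^(−0.01784·77) = e^(−1.3737) ≈ 0.2532.

0.2532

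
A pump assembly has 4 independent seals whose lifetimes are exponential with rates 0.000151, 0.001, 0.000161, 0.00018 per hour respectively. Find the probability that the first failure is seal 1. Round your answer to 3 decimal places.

The time to first failure is exponential with rate Σλ = 0.000151 + 0.001 + 0.000161 + 0.00018 = 0.001492.
P(seal 1 first) = λ_1/Σλ = 0.000151/0.001492 ≈ 0.101.

0.101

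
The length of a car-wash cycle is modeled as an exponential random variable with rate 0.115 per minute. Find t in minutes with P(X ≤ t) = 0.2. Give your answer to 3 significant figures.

Set 1 − e^(−λt) = 0.2, so t = −ln(0.8)/λ = 0.22314/0.115 ≈ 1.94038 minutes.

1.94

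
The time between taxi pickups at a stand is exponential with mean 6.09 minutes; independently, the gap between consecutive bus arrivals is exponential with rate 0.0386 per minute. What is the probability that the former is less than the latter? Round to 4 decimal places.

λ_1 = 1/6.09 = 0.164204, λ_2 = 0.0386.
For independent exponentials, P(the former < the latter) = λ_1/(λ_1+λ_2) = 0.164204/0.202804 ≈ 0.8097.

0.8097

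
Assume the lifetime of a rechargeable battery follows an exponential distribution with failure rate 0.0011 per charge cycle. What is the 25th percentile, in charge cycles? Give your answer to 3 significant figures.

Set 1 − e^(−λt) = 0.25, so t = −ln(0.75)/λ = 0.28768/0.0011 ≈ 261.529 charge cycles.

262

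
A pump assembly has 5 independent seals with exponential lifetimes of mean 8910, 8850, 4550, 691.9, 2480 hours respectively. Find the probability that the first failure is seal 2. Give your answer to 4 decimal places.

0.0493

Rates: λ_i = 1/mean_i → 0.000112233, 0.000112994, 0.00021978, 0.0014453, 0.000403226; Σλ = 0.00229353.
P(seal 2 first) = λ_2/Σλ = 0.000112994/0.00229353 ≈ 0.0493.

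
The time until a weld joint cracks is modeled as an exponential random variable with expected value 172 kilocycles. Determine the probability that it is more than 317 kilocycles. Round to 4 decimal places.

0.1583

The rate is λ = 1/172 = 0.00581395 per kilocycle.
P(X > 317) = e^(−λ·317) = e^(−1.843) ≈ 0.1583.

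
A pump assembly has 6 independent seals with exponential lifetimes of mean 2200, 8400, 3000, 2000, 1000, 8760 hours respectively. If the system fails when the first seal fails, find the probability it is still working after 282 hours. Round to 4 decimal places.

The first failure time is exponential with rate Σλ_i = 1/2200 + 1/8400 + 1/3000 + 1/2000 + 1/1000 + 1/8760 = 0.00252108 per hour.
P(min > 282) = e^(−0.00252108·282) = e^(−0.71095) ≈ 0.4912.

0.4912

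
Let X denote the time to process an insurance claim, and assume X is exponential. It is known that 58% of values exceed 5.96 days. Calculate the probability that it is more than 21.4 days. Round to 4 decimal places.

e^(−λ·5.96) = 0.58 ⇒ λ = −ln(0.58)/5.96 = 0.0913972.
P(X > 21.4) = e^(−0.0913972·21.4) = e^(−1.9559) ≈ 0.1414.

0.1414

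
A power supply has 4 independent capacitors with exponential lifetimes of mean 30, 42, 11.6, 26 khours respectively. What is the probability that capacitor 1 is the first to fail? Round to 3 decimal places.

0.183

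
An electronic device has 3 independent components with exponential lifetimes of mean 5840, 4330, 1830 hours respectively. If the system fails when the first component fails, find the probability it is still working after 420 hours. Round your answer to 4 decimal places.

The first failure time is exponential with rate Σλ_i = 1/5840 + 1/4330 + 1/1830 = 0.000948628 per hour.
P(min > 420) = e^(−0.000948628·420) = e^(−0.39842) ≈ 0.6714.

0.6714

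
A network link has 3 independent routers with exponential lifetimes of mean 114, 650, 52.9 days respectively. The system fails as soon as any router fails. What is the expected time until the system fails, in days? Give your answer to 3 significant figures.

The first failure time is exponential with rate Σλ_i = 1/114 + 1/650 + 1/52.9 = 0.029214 per day.
E[min] = 1/Σλ = 1/0.029214 = 34.2302 days.

34.2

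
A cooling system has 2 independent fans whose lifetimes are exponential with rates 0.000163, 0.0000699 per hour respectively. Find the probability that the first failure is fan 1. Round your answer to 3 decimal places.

The time to first failure is exponential with rate Σλ = 0.000163 + 0.0000699 = 0.0002329.
P(fan 1 first) = λ_1/Σλ = 0.000163/0.0002329 ≈ 0.700.

0.700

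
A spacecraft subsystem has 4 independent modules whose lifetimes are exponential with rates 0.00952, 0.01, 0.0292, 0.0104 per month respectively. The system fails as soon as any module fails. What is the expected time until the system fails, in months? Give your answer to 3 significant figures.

16.9

The time to first failure is exponential with rate Σλ = 0.00952 + 0.01 + 0.0292 + 0.0104 = 0.05912.
E[min] = 1/Σλ = 1/0.05912 = 16.9147 months.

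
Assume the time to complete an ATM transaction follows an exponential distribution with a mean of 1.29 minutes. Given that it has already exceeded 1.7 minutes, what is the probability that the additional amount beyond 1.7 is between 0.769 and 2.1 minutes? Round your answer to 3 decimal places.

0.355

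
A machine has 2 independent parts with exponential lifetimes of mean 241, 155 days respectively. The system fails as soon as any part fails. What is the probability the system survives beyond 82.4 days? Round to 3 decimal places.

0.417

The first failure time is exponential with rate Σλ_i = 1/241 + 1/155 = 0.010601 per day.
P(min > 82.4) = e^(−0.010601·82.4) = e^(−0.87352) ≈ 0.417.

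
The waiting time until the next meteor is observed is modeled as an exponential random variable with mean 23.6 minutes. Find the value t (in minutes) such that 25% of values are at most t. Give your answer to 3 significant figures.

The rate is λ = 1/23.6 = 0.0423729 per minute.
Set 1 − e^(−λt) = 0.25, so t = −ln(0.75)/λ = 0.28768/0.0423729 ≈ 6.7893 minutes.

6.79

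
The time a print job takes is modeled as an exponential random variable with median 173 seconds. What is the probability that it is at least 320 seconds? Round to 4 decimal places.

0.2774

For an exponential, median = ln(2)/λ, so λ = ln 2 / 173 = 0.00400663 per second.
P(X > 320) = e^(−λ·320) = e^(−1.2821) ≈ 0.2774.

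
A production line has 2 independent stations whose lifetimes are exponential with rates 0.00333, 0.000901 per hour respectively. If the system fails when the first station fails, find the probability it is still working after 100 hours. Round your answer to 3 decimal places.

0.655

The time to first failure is exponential with rate Σλ = 0.00333 + 0.000901 = 0.004231.
P(min > 100) = e^(−0.004231·100) = e^(−0.4231) ≈ 0.655.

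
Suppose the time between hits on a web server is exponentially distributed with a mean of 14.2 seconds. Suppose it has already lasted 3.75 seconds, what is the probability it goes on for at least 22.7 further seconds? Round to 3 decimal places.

The rate is λ = 1/14.2 = 0.0704225 per second.
By the memoryless property, P(X > 3.75+22.7 | X > 3.75) = P(X > 22.7).
P(X > 22.7) = e^(−1.5986) ≈ 0.202.

0.202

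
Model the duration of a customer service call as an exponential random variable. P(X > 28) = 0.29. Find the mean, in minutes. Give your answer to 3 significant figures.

e^(−λ·28) = 0.29 ⇒ λ = −ln(0.29)/28 = 0.0442098.
Mean = 1/λ = 22.6194 minutes.

22.6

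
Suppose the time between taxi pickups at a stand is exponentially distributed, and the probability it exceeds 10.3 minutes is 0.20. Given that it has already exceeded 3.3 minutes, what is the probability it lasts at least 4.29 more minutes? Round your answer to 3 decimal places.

From e^(−λ·10.3) = 0.20, λ = −ln(0.20)/10.3 = 0.156256.
Memoryless: P(X > 3.3+4.29 | X > 3.3) = P(X > 4.29) = e^(−0.156256·4.29) ≈ 0.512.

0.512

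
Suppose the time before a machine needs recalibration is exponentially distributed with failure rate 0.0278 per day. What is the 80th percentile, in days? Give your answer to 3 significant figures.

57.9

Set 1 − e^(−λt) = 0.8, so t = −ln(0.2)/λ = 1.6094/0.0278 ≈ 57.8935 days.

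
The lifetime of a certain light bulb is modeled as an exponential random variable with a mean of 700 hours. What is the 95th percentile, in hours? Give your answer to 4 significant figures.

The rate is λ = 1/700 = 0.00142857 per hour.
Set 1 − e^(−λt) = 0.95, so t = −ln(0.05)/λ = 2.9957/0.00142857 ≈ 2097.01 hours.

2097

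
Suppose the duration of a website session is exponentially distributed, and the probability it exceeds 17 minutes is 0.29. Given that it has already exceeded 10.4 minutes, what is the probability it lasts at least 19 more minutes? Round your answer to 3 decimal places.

From e^(−λ·17) = 0.29, λ = −ln(0.29)/17 = 0.0728161.
Memoryless: P(X > 10.4+19 | X > 10.4) = P(X > 19) = e^(−0.0728161·19) ≈ 0.251.

0.251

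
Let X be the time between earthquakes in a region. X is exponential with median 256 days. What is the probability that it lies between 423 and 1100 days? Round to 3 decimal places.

For an exponential, median = ln(2)/λ, so λ = ln 2 / 256 = 0.00270761 per day.
P(423 < X < 1100) = e^(−λ·423) − e^(−λ·1100) = 0.31812 − 0.05088 ≈ 0.267.

0.267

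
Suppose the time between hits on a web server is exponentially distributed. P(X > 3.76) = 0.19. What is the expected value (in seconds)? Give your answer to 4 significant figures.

2.264

e^(−λ·3.76) = 0.19 ⇒ λ = −ln(0.19)/3.76 = 0.441684.
Mean = 1/λ = 2.26406 seconds.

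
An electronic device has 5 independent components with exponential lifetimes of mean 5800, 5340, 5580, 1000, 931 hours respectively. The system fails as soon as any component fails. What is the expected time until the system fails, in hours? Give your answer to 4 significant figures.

382.7

The first failure time is exponential with rate Σλ_i = 1/5800 + 1/5340 + 1/5580 + 1/1000 + 1/931 = 0.00261301 per hour.
E[min] = 1/Σλ = 1/0.00261301 = 382.701 hours.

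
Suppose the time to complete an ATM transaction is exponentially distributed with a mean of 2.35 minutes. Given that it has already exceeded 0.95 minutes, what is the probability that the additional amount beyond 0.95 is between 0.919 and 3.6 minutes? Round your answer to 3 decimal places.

The rate is λ = 1/2.35 = 0.425532 per minute.
Memoryless: the residual past 0.95 is again Exp(λ).
P(0.919 < residual < 3.6) = e^(−λ·0.919) − e^(−λ·3.6) = 0.67634 − 0.21612 ≈ 0.460.

0.460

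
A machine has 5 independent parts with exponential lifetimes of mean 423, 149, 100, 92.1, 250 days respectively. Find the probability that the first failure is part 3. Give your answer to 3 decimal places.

Rates: λ_i = 1/mean_i → 0.00236407, 0.00671141, 0.01, 0.0108578, 0.004; Σλ = 0.0339332.
P(part 3 first) = λ_3/Σλ = 0.01/0.0339332 ≈ 0.295.

0.295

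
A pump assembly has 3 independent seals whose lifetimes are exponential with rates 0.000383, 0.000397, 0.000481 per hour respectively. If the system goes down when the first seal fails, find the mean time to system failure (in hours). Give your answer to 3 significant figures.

The time to first failure is exponential with rate Σλ = 0.000383 + 0.000397 + 0.000481 = 0.001261.
E[min] = 1/Σλ = 1/0.001261 = 793.021 hours.

793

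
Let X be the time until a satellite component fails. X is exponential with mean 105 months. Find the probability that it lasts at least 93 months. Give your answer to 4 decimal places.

The rate is λ = 1/105 = 0.00952381 per month.
P(X > 93) = e^(−λ·93) = e^(−0.88571) ≈ 0.4124.

0.4124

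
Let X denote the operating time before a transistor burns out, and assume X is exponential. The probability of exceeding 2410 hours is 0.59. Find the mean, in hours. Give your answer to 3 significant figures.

4570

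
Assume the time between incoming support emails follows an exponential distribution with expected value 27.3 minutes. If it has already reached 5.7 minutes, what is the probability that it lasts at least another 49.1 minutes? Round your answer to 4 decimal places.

0.1655

The rate is λ = 1/27.3 = 0.03663 per minute.
P(X > s+t | X > s) = e^(−λ(s+t))/e^(−λs) = e^(−λt), independent of s = 5.7.
P(X > 49.1) = e^(−1.7985) ≈ 0.1655.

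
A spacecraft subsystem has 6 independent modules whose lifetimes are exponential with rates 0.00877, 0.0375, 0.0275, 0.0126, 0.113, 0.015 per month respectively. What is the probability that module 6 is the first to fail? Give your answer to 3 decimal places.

The time to first failure is exponential with rate Σλ = 0.00877 + 0.0375 + 0.0275 + 0.0126 + 0.113 + 0.015 = 0.21437.
P(module 6 first) = λ_6/Σλ = 0.015/0.21437 ≈ 0.070.

0.070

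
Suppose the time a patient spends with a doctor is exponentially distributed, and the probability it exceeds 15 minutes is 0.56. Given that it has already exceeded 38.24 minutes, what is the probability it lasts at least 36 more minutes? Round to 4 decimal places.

From e^(−λ·15) = 0.56, λ = −ln(0.56)/15 = 0.0386546.
Memoryless: P(X > 38.24+36 | X > 38.24) = P(X > 36) = e^(−0.0386546·36) ≈ 0.2487.

0.2487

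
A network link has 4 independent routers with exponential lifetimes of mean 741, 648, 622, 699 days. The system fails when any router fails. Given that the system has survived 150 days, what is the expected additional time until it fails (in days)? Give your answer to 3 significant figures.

169

First-failure rate Σλ = 1/741 + 1/648 + 1/622 + 1/699 = 0.00593107.
By memorylessness the expected residual is 1/Σλ = 168.604 days, regardless of the 150 already elapsed.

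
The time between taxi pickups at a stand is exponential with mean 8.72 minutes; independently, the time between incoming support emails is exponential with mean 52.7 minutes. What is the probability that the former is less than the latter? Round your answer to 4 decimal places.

λ_1 = 1/8.72 = 0.114679, λ_2 = 1/52.7 = 0.0189753.
For independent exponentials, P(the former < the latter) = λ_1/(λ_1+λ_2) = 0.114679/0.133654 ≈ 0.8580.

0.8580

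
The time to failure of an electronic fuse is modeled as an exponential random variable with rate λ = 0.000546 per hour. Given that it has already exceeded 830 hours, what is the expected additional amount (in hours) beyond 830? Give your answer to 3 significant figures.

1830

By memorylessness, the remaining amount past any threshold is again Exp(λ) with mean 1/λ = 1831.5 hours.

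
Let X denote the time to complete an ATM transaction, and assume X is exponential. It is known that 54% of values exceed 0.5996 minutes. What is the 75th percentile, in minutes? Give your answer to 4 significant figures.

1.349

e^(−λ·0.5996) = 0.54 ⇒ λ = −ln(0.54)/0.5996 = 1.02766.
75th percentile: 1 − e^(−λt) = 0.75, t = −ln(0.25)/λ = 1.34898 minutes.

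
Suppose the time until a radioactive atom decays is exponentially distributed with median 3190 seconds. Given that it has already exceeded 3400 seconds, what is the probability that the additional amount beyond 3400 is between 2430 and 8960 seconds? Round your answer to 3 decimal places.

0.447

For an exponential, median = ln(2)/λ, so λ = ln 2 / 3190 = 0.000217288 per second.
Memoryless: the residual past 3400 is again Exp(λ).
P(2430 < residual < 8960) = e^(−λ·2430) − e^(−λ·8960) = 0.58978 − 0.14272 ≈ 0.447.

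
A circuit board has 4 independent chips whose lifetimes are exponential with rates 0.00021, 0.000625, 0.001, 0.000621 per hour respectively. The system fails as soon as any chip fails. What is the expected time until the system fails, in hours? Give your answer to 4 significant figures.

407.2

The time to first failure is exponential with rate Σλ = 0.00021 + 0.000625 + 0.001 + 0.000621 = 0.002456.
E[min] = 1/Σλ = 1/0.002456 = 407.166 hours.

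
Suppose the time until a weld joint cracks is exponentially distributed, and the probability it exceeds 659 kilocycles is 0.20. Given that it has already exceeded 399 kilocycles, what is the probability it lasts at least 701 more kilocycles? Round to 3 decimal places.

From e^(−λ·659) = 0.20, λ = −ln(0.20)/659 = 0.00244224.
Memoryless: P(X > 399+701 | X > 399) = P(X > 701) = e^(−0.00244224·701) ≈ 0.181.

0.181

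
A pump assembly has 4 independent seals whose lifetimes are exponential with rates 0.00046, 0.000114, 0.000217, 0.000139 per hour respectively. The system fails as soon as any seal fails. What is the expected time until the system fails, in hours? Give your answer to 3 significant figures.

The time to first failure is exponential with rate Σλ = 0.00046 + 0.000114 + 0.000217 + 0.000139 = 0.00093.
E[min] = 1/Σλ = 1/0.00093 = 1075.27 hours.

1080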